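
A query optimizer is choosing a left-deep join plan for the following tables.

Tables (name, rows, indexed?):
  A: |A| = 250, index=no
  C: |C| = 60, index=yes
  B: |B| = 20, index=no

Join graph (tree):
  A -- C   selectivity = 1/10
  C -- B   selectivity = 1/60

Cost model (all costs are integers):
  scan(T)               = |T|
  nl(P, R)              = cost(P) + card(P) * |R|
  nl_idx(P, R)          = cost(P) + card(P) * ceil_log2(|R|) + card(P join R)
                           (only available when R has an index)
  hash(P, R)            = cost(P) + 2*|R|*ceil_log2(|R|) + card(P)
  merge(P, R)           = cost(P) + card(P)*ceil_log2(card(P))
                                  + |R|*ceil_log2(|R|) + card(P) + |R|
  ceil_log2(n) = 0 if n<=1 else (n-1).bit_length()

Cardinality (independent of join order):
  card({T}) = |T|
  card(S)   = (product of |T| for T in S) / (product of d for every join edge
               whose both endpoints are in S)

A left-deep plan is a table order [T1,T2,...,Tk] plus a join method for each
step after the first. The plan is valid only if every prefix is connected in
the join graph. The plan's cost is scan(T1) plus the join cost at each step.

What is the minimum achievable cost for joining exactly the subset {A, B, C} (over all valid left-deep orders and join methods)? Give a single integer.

Selinger DP over subsets of {A,B,C}:
  {A}: scan cost=250, card=250
  {C}: scan cost=60, card=60
  {B}: scan cost=20, card=20
  {AC}: card=1500; try (C,hash)→1220, (A,merge)→2730, (C,merge)→2920, (C,nl_idx)→3250, (A,hash)→4120, (A,nl)→15060 …(+1); best=1220 via (C,hash)
  {BC}: card=20; try (C,nl_idx)→160, (B,hash)→320, (C,merge)→560, (B,merge)→600, (C,hash)→760, (C,nl)→1220 …(+1); best=160 via (C,nl_idx)
  {ABC}: card=500; try (A,merge)→2530, (B,hash)→2920, (A,hash)→4180, (A,nl)→5160, (B,merge)→19340, (B,nl)→31220; best=2530 via (A,merge)

2530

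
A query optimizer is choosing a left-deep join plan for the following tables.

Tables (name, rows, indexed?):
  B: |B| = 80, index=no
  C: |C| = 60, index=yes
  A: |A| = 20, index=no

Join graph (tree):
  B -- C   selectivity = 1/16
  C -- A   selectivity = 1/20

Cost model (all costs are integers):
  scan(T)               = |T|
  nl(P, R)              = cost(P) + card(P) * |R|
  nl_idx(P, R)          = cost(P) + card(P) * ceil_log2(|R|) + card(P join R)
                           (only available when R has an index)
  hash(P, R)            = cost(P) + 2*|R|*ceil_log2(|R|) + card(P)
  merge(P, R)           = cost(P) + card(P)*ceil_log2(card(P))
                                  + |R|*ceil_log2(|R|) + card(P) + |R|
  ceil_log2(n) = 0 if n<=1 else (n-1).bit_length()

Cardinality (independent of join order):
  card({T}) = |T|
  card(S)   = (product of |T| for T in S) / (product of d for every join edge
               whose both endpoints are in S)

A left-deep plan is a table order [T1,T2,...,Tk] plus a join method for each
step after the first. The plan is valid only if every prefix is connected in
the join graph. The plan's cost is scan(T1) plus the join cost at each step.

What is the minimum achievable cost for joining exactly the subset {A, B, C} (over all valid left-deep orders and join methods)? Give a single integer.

1260

Selinger DP over subsets of {A,B,C}:
  {B}: scan cost=80, card=80
  {C}: scan cost=60, card=60
  {A}: scan cost=20, card=20
  {BC}: card=300; try (C,nl_idx)→860, (C,hash)→880, (B,merge)→1120, (C,merge)→1140, (B,hash)→1240, (B,nl)→4860 …(+1); best=860 via (C,nl_idx)
  {AC}: card=60; try (C,nl_idx)→200, (A,hash)→320, (C,merge)→560, (A,merge)→600, (C,hash)→760, (C,nl)→1220 …(+1); best=200 via (C,nl_idx)
  {ABC}: card=300; try (B,merge)→1260, (A,hash)→1360, (B,hash)→1380, (A,merge)→3980, (B,nl)→5000, (A,nl)→6860; best=1260 via (B,merge)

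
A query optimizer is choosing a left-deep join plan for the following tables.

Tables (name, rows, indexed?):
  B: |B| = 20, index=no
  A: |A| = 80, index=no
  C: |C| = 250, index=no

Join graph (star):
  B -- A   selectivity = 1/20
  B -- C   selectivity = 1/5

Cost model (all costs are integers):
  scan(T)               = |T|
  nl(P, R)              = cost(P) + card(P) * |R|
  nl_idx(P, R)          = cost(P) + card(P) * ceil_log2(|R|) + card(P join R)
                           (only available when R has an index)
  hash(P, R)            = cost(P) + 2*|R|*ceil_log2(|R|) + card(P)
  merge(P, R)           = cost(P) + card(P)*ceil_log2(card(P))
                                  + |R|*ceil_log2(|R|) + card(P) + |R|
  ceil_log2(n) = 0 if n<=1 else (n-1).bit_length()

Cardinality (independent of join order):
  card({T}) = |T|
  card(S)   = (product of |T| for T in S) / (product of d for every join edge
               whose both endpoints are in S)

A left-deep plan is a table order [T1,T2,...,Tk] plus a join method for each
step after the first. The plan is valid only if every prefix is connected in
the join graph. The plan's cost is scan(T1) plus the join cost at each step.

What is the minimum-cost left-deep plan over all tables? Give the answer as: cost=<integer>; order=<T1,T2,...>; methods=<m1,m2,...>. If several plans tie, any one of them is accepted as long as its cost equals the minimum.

cost=2820; order=C,B,A; methods=hash,hash

Selinger DP (subsets sized 1..n):
  {B}: scan cost=20, card=20
  {A}: scan cost=80, card=80
  {C}: scan cost=250, card=250
  {AB}: card=80; try (B,hash)→360, (A,merge)→780, (B,merge)→840, (A,hash)→1160, (A,nl)→1620, (B,nl)→1680; best=360 via (B,hash)
  {BC}: card=1000; try (B,hash)→700, (C,merge)→2390, (B,merge)→2620, (C,hash)→4040, (C,nl)→5020, (B,nl)→5250; best=700 via (B,hash)
  {ABC}: card=4000; try (A,hash)→2820, (C,merge)→3250, (C,hash)→4440, (A,merge)→12340, (C,nl)→20360, (A,nl)→80700; best=2820 via (A,hash)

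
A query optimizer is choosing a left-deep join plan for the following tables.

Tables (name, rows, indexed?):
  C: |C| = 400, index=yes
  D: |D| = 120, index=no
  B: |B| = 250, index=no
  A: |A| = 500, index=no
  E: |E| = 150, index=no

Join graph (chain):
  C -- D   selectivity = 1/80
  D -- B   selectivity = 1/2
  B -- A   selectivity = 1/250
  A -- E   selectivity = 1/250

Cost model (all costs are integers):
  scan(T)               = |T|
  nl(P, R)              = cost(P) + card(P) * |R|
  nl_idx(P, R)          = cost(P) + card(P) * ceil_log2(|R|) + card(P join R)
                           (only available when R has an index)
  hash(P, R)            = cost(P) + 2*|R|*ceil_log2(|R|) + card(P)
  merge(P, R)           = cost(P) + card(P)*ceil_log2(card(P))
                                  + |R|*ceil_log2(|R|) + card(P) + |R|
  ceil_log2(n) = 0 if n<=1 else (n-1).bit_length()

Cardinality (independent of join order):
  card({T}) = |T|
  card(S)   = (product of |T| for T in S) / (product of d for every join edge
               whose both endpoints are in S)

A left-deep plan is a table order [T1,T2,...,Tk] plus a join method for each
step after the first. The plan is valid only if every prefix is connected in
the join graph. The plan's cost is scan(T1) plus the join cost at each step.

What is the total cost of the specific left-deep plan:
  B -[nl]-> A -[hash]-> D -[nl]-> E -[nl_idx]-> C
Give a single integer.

4879430

step 1: scan B: cost=250, card=250
step 2: join A via nl
    card(P join A) = 250*500/(250) = 500
    cost = 250 + 250*500 = 125250
step 3: join D via hash
    card(P join D) = 500*120/(2) = 30000
    cost = 125250 + 2*120*7 + 500 = 127430
step 4: join E via nl
    card(P join E) = 30000*150/(250) = 18000
    cost = 127430 + 30000*150 = 4627430
step 5: join C via nl_idx
    card(P join C) = 18000*400/(80) = 90000
    cost = 4627430 + 18000*9 + 90000 = 4879430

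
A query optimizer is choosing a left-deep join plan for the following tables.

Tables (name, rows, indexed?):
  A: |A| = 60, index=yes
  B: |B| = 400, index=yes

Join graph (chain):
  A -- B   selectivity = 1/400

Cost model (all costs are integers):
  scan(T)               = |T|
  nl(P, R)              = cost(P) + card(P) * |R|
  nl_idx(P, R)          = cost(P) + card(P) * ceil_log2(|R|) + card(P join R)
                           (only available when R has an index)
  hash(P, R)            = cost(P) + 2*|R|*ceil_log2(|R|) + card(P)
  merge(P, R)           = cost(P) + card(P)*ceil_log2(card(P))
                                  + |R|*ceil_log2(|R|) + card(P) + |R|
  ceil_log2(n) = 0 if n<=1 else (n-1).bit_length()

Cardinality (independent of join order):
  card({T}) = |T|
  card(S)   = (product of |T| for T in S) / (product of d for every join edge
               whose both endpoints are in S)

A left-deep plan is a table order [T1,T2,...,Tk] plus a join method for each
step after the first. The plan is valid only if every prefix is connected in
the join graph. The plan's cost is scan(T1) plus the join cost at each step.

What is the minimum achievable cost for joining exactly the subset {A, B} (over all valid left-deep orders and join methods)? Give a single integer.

660

Selinger DP over subsets of {A,B}:
  {A}: scan cost=60, card=60
  {B}: scan cost=400, card=400
  {AB}: card=60; try (B,nl_idx)→660, (A,hash)→1520, (A,nl_idx)→2860, (B,merge)→4480, (A,merge)→4820, (B,hash)→7320 …(+2); best=660 via (B,nl_idx)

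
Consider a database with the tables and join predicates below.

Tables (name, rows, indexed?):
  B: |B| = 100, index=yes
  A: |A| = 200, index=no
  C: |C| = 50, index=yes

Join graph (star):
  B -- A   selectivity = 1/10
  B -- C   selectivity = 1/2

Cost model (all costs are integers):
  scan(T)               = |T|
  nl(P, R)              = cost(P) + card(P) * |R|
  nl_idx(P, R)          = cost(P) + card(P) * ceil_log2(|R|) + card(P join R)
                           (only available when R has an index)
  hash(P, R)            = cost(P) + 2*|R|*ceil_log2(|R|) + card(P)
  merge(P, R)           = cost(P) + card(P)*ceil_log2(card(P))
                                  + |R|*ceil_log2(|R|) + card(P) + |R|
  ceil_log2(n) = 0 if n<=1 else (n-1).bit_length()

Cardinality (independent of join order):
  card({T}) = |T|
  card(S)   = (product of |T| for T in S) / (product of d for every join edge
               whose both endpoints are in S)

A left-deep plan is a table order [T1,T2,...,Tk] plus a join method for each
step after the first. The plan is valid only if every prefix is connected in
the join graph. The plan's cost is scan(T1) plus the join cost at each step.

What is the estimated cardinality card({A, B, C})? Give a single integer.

50000

Tables in S: A(200), B(100), C(50)
Edges inside S: B-A(d=10), B-C(d=2)
numerator = 200 * 100 * 50 = 1000000
denominator = 10 * 2 = 20
card(S) = 1000000 / 20 = 50000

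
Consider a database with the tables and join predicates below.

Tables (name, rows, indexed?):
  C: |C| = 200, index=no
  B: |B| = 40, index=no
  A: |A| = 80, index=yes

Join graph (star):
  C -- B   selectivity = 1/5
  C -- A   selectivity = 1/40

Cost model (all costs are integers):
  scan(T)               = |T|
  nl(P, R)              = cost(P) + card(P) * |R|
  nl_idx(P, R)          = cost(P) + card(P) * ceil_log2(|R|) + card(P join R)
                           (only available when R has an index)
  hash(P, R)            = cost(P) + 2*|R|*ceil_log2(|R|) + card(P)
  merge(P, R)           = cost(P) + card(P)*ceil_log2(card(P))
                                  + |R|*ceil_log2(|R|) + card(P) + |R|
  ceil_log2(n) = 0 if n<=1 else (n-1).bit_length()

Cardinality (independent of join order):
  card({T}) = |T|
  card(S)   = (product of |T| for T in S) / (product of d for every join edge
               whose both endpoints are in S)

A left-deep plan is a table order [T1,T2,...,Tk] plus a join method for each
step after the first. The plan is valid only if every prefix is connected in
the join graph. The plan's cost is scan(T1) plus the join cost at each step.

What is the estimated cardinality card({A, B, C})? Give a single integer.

3200

Tables in S: A(80), B(40), C(200)
Edges inside S: C-B(d=5), C-A(d=40)
numerator = 80 * 40 * 200 = 640000
denominator = 5 * 40 = 200
card(S) = 640000 / 200 = 3200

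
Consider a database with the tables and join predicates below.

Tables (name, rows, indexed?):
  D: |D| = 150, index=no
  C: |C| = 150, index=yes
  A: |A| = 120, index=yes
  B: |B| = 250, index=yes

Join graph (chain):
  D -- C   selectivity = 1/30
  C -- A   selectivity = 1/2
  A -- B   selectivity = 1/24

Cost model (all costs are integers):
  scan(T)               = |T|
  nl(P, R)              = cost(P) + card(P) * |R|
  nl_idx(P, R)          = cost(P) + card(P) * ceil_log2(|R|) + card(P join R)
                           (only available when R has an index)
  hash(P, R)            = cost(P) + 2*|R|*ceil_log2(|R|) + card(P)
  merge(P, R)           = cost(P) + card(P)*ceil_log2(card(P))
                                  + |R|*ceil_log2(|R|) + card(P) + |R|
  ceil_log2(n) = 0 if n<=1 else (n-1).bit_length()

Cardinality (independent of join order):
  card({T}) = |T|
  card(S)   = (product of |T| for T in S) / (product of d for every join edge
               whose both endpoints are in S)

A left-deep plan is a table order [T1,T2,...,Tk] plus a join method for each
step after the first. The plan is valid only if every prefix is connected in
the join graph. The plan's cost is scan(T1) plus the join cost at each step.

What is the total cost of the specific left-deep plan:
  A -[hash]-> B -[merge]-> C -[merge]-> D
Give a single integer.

step 1: scan A: cost=120, card=120
step 2: join B via hash
    card(P join B) = 120*250/(24) = 1250
    cost = 120 + 2*250*8 + 120 = 4240
step 3: join C via merge
    card(P join C) = 1250*150/(2) = 93750
    cost = 4240 + 1250*11 + 150*8 + 1250 + 150 = 20590
step 4: join D via merge
    card(P join D) = 93750*150/(30) = 468750
    cost = 20590 + 93750*17 + 150*8 + 93750 + 150 = 1709440

1709440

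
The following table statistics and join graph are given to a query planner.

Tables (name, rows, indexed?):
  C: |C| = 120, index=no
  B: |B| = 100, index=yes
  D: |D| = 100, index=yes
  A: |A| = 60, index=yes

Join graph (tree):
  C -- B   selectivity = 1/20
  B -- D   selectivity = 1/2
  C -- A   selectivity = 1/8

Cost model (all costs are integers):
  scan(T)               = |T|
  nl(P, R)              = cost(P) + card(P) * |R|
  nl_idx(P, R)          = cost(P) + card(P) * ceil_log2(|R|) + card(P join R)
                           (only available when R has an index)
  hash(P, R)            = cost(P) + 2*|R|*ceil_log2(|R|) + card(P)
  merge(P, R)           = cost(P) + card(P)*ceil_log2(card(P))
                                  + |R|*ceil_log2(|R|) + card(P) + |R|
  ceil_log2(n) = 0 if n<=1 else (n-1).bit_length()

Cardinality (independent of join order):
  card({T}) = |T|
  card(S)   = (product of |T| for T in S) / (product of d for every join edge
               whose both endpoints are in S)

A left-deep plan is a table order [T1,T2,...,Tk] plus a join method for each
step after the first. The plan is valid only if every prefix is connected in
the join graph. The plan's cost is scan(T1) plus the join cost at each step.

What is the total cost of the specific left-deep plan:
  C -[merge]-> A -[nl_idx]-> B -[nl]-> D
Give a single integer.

462300

step 1: scan C: cost=120, card=120
step 2: join A via merge
    card(P join A) = 120*60/(8) = 900
    cost = 120 + 120*7 + 60*6 + 120 + 60 = 1500
step 3: join B via nl_idx
    card(P join B) = 900*100/(20) = 4500
    cost = 1500 + 900*7 + 4500 = 12300
step 4: join D via nl
    card(P join D) = 4500*100/(2) = 225000
    cost = 12300 + 4500*100 = 462300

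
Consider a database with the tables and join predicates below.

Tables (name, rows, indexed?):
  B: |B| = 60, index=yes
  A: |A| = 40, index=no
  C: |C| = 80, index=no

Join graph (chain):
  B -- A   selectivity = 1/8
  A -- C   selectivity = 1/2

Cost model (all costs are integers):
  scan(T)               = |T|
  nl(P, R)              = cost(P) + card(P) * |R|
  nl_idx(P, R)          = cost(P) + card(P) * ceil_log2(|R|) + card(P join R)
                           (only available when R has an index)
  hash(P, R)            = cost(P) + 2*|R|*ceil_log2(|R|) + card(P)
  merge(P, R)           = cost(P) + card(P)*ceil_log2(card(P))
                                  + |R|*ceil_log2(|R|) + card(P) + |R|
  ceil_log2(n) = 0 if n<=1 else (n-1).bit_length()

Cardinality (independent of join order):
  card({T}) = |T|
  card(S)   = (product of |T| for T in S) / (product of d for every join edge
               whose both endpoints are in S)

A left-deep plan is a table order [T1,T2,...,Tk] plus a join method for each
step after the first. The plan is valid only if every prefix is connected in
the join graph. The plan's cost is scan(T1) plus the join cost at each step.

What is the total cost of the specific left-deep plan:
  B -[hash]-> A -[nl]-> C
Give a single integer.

step 1: scan B: cost=60, card=60
step 2: join A via hash
    card(P join A) = 60*40/(8) = 300
    cost = 60 + 2*40*6 + 60 = 600
step 3: join C via nl
    card(P join C) = 300*80/(2) = 12000
    cost = 600 + 300*80 = 24600

24600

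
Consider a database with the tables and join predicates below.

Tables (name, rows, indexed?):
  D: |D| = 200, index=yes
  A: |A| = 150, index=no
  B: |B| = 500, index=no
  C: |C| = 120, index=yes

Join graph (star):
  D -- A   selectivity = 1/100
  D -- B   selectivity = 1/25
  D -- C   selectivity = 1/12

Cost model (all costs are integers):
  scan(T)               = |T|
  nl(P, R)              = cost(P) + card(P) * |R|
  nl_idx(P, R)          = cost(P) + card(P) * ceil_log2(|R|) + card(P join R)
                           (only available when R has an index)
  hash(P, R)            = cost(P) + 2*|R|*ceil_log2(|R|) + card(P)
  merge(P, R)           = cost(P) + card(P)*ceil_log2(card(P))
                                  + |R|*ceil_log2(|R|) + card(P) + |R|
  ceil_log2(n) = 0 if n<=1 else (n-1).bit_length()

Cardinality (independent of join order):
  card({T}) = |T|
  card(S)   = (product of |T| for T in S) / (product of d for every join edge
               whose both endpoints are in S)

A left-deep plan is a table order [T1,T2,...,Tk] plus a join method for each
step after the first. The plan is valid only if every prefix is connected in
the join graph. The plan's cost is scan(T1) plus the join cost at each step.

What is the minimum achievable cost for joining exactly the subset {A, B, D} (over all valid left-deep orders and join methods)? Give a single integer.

Selinger DP over subsets of {A,B,D}:
  {D}: scan cost=200, card=200
  {A}: scan cost=150, card=150
  {B}: scan cost=500, card=500
  {AD}: card=300; try (D,nl_idx)→1650, (A,hash)→2800, (D,merge)→3300, (A,merge)→3350, (D,hash)→3500, (D,nl)→30150 …(+1); best=1650 via (D,nl_idx)
  {BD}: card=4000; try (D,hash)→4200, (B,merge)→7000, (D,merge)→7300, (D,nl_idx)→8500, (B,hash)→9400, (B,nl)→100200 …(+1); best=4200 via (D,hash)
  {ABD}: card=6000; try (B,merge)→9650, (A,hash)→10600, (B,hash)→10950, (A,merge)→57550, (B,nl)→151650, (A,nl)→604200; best=9650 via (B,merge)

9650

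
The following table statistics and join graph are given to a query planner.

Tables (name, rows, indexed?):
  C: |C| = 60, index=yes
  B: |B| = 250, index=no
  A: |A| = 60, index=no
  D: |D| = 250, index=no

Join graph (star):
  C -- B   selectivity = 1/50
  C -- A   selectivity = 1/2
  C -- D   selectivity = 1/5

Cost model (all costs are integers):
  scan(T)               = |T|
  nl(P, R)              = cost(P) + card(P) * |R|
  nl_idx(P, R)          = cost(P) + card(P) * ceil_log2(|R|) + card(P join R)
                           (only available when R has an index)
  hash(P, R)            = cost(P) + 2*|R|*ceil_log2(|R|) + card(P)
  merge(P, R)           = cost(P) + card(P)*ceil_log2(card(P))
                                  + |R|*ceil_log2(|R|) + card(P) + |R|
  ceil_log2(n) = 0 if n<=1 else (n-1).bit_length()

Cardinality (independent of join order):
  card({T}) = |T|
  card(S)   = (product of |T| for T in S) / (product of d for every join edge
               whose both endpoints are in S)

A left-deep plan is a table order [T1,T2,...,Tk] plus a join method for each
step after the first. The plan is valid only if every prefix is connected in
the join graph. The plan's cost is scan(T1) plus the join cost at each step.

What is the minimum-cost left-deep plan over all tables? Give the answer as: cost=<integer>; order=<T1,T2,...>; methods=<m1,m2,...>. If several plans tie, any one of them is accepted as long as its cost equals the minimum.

Selinger DP (subsets sized 1..n):
  {C}: scan cost=60, card=60
  {B}: scan cost=250, card=250
  {A}: scan cost=60, card=60
  {D}: scan cost=250, card=250
  {BC}: card=300; try (C,hash)→1220, (C,nl_idx)→2050, (B,merge)→2730, (C,merge)→2920, (B,hash)→4120, (B,nl)→15060 …(+1); best=1220 via (C,hash)
  {AC}: card=1800; try (C,hash)→840, (A,hash)→840, (C,merge)→900, (A,merge)→900, (C,nl_idx)→2220, (C,nl)→3660 …(+1); best=840 via (C,hash)
  {CD}: card=3000; try (C,hash)→1220, (D,merge)→2730, (C,merge)→2920, (D,hash)→4120, (C,nl_idx)→4750, (D,nl)→15060 …(+1); best=1220 via (C,hash)
  {ABC}: card=9000; try (A,hash)→2240, (A,merge)→4640, (B,hash)→6640, (A,nl)→19220, (B,merge)→24690, (B,nl)→450840; best=2240 via (A,hash)
  {BCD}: card=15000; try (D,hash)→5520, (D,merge)→6470, (B,hash)→8220, (B,merge)→42470, (D,nl)→76220, (B,nl)→751220; best=5520 via (D,hash)
  {ACD}: card=90000; try (A,hash)→4940, (D,hash)→6640, (D,merge)→24690, (A,merge)→40640, (A,nl)→181220, (D,nl)→450840; best=4940 via (A,hash)
  {ABCD}: card=450000; try (D,hash)→15240, (A,hash)→21240, (B,hash)→98940, (D,merge)→139490, (A,merge)→230940, (A,nl)→905520 …(+3); best=15240 via (D,hash)

cost=15240; order=B,C,A,D; methods=hash,hash,hash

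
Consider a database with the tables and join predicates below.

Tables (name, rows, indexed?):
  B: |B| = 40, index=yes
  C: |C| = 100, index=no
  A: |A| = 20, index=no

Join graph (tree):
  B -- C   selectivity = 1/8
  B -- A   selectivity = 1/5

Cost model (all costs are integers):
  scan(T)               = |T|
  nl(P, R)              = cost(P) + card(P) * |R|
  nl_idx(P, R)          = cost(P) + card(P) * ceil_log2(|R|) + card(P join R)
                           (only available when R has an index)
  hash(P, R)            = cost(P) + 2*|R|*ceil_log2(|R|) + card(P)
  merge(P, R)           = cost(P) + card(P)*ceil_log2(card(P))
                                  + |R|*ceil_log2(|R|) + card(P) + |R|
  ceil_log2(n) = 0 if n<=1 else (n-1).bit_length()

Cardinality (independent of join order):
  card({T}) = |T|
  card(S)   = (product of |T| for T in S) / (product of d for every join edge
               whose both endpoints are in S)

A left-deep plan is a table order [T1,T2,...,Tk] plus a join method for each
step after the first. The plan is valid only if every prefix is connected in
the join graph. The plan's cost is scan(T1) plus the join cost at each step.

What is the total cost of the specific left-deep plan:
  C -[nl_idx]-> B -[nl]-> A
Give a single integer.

11200

step 1: scan C: cost=100, card=100
step 2: join B via nl_idx
    card(P join B) = 100*40/(8) = 500
    cost = 100 + 100*6 + 500 = 1200
step 3: join A via nl
    card(P join A) = 500*20/(5) = 2000
    cost = 1200 + 500*20 = 11200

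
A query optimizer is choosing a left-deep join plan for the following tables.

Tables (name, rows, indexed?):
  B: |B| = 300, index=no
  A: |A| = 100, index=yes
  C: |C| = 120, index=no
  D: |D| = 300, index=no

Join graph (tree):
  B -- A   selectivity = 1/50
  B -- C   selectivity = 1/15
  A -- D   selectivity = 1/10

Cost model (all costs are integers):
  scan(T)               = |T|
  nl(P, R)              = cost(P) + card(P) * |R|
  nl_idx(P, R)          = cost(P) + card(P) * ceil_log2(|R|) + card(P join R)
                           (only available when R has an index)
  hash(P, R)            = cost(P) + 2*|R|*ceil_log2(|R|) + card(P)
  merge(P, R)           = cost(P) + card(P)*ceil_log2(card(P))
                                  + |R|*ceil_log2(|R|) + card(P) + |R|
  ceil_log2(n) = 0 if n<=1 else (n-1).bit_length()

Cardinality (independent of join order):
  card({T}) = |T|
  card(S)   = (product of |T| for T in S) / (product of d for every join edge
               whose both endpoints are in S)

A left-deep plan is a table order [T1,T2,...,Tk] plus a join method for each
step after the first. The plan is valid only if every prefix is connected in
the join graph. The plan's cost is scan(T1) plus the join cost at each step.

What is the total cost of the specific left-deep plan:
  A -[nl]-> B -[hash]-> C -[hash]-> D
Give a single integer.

step 1: scan A: cost=100, card=100
step 2: join B via nl
    card(P join B) = 100*300/(50) = 600
    cost = 100 + 100*300 = 30100
step 3: join C via hash
    card(P join C) = 600*120/(15) = 4800
    cost = 30100 + 2*120*7 + 600 = 32380
step 4: join D via hash
    card(P join D) = 4800*300/(10) = 144000
    cost = 32380 + 2*300*9 + 4800 = 42580

42580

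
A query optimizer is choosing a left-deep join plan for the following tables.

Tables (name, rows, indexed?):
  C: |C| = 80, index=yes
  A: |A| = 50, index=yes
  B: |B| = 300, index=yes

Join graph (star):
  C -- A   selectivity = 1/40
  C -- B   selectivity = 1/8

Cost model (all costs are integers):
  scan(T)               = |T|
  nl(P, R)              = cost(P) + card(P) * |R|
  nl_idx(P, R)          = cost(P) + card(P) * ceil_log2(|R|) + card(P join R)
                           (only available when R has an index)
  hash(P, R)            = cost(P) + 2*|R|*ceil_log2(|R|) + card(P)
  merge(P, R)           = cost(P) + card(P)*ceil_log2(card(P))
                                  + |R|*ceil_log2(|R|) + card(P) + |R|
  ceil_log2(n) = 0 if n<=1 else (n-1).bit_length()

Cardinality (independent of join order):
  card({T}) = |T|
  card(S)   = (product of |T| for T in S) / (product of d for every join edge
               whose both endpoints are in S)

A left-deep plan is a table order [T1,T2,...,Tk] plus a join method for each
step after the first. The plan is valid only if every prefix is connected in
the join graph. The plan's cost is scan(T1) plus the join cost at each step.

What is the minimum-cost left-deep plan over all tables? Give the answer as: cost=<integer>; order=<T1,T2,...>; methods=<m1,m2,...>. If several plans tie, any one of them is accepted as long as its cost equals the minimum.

Selinger DP (subsets sized 1..n):
  {C}: scan cost=80, card=80
  {A}: scan cost=50, card=50
  {B}: scan cost=300, card=300
  {AC}: card=100; try (C,nl_idx)→500, (A,nl_idx)→660, (A,hash)→760, (C,merge)→1040, (A,merge)→1070, (C,hash)→1220 …(+2); best=500 via (C,nl_idx)
  {BC}: card=3000; try (C,hash)→1720, (B,merge)→3720, (B,nl_idx)→3800, (C,merge)→3940, (C,nl_idx)→5400, (B,hash)→5560 …(+2); best=1720 via (C,hash)
  {ABC}: card=3750; try (B,merge)→4300, (B,nl_idx)→5150, (A,hash)→5320, (B,hash)→6000, (A,nl_idx)→23470, (B,nl)→30500 …(+2); best=4300 via (B,merge)

cost=4300; order=A,C,B; methods=nl_idx,merge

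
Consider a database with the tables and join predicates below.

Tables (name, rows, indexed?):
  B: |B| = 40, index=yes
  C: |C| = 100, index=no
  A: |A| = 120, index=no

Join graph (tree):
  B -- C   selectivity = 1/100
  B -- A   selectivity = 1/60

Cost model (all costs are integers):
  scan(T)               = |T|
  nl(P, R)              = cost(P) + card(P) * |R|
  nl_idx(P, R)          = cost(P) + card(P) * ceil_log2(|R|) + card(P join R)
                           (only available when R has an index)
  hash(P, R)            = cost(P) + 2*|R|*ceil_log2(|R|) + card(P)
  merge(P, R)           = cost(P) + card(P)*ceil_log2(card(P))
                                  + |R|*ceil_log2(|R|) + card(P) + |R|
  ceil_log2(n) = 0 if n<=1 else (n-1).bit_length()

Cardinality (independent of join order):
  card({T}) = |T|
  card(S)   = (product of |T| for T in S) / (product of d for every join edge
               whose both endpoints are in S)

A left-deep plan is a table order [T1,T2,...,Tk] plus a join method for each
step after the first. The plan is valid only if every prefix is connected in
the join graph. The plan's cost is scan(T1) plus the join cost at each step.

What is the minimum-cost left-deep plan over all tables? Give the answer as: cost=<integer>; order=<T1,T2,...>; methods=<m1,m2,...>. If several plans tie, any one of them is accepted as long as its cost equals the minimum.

cost=1920; order=C,B,A; methods=hash,merge

Selinger DP (subsets sized 1..n):
  {B}: scan cost=40, card=40
  {C}: scan cost=100, card=100
  {A}: scan cost=120, card=120
  {BC}: card=40; try (B,hash)→680, (B,nl_idx)→740, (C,merge)→1120, (B,merge)→1180, (C,hash)→1480, (C,nl)→4040 …(+1); best=680 via (B,hash)
  {AB}: card=80; try (B,hash)→720, (B,nl_idx)→920, (A,merge)→1280, (B,merge)→1360, (A,hash)→1760, (A,nl)→4840 …(+1); best=720 via (B,hash)
  {ABC}: card=80; try (A,merge)→1920, (C,merge)→2160, (C,hash)→2200, (A,hash)→2400, (A,nl)→5480, (C,nl)→8720; best=1920 via (A,merge)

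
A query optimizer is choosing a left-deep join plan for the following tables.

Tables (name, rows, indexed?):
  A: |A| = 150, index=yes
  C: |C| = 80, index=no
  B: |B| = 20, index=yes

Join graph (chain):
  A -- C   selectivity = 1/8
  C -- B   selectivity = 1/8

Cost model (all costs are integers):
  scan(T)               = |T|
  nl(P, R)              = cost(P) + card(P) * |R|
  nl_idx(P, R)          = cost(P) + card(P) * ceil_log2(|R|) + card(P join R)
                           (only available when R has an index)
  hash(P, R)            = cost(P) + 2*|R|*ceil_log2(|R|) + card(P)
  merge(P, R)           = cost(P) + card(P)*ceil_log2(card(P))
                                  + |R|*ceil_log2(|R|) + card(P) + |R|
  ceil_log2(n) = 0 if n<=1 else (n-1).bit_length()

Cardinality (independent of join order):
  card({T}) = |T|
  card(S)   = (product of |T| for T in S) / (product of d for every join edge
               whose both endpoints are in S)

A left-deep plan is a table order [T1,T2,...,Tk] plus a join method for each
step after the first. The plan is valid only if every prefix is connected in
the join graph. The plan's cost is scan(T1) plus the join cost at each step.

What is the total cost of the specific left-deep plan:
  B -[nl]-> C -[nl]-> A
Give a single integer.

step 1: scan B: cost=20, card=20
step 2: join C via nl
    card(P join C) = 20*80/(8) = 200
    cost = 20 + 20*80 = 1620
step 3: join A via nl
    card(P join A) = 200*150/(8) = 3750
    cost = 1620 + 200*150 = 31620

31620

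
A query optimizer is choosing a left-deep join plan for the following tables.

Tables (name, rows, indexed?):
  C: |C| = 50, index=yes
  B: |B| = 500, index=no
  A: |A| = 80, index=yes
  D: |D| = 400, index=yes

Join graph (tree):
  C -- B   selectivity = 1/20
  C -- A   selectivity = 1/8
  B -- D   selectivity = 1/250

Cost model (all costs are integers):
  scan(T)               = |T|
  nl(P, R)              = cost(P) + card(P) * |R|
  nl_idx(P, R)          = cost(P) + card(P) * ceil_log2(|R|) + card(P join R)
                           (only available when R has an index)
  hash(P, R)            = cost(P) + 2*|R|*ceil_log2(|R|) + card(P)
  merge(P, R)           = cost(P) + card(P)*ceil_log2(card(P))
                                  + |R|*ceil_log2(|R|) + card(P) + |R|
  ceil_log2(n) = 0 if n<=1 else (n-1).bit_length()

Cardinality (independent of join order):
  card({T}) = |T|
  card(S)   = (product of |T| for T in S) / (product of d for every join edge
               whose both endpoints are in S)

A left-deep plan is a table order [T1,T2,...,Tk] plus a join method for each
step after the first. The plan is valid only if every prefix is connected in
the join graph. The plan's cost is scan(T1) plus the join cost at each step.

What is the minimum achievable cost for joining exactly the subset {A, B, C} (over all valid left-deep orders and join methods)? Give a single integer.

3970

Selinger DP over subsets of {A,B,C}:
  {C}: scan cost=50, card=50
  {B}: scan cost=500, card=500
  {A}: scan cost=80, card=80
  {BC}: card=1250; try (C,hash)→1600, (C,nl_idx)→4750, (B,merge)→5400, (C,merge)→5850, (B,hash)→9100, (B,nl)→25050 …(+1); best=1600 via (C,hash)
  {AC}: card=500; try (C,hash)→760, (A,nl_idx)→900, (A,merge)→1040, (C,nl_idx)→1060, (C,merge)→1070, (A,hash)→1220 …(+2); best=760 via (C,hash)
  {ABC}: card=12500; try (A,hash)→3970, (B,hash)→10260, (B,merge)→10760, (A,merge)→17240, (A,nl_idx)→22850, (A,nl)→101600 …(+1); best=3970 via (A,hash)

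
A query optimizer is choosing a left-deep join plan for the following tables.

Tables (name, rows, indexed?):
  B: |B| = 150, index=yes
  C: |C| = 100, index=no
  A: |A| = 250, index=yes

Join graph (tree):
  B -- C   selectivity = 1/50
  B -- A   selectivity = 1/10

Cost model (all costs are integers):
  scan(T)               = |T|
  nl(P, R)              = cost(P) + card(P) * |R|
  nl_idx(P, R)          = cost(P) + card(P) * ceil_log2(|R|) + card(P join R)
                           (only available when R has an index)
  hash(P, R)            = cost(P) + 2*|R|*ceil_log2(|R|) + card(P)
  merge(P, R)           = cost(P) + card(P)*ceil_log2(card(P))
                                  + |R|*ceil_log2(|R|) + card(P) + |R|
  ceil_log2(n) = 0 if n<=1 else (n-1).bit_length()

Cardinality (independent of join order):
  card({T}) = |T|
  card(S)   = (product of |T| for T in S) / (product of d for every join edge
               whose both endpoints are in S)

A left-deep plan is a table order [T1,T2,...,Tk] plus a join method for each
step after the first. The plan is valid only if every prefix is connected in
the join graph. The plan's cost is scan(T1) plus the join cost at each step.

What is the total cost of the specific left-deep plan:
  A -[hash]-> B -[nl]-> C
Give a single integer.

377900

step 1: scan A: cost=250, card=250
step 2: join B via hash
    card(P join B) = 250*150/(10) = 3750
    cost = 250 + 2*150*8 + 250 = 2900
step 3: join C via nl
    card(P join C) = 3750*100/(50) = 7500
    cost = 2900 + 3750*100 = 377900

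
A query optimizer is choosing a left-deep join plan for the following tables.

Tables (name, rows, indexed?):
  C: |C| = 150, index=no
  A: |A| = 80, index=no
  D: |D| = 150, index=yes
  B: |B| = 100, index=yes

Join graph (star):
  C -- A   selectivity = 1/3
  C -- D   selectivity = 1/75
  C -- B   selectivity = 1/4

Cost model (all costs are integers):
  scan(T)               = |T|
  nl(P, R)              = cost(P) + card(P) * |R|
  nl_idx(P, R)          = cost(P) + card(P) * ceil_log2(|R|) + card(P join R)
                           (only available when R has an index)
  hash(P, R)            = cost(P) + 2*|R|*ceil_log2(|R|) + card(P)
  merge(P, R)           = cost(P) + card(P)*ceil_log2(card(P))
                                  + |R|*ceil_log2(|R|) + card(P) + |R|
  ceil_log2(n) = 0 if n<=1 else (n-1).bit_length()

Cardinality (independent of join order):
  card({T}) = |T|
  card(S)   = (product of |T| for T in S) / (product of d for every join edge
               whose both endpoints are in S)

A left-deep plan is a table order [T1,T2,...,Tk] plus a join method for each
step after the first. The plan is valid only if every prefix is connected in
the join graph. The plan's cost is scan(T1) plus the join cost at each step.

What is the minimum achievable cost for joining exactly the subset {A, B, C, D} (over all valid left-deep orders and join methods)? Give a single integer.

Selinger DP over subsets of {A,B,C,D}:
  {C}: scan cost=150, card=150
  {A}: scan cost=80, card=80
  {D}: scan cost=150, card=150
  {B}: scan cost=100, card=100
  {AC}: card=4000; try (A,hash)→1420, (C,merge)→2070, (A,merge)→2140, (C,hash)→2560, (C,nl)→12080, (A,nl)→12150; best=1420 via (A,hash)
  {CD}: card=300; try (D,nl_idx)→1650, (D,hash)→2700, (C,hash)→2700, (D,merge)→2850, (C,merge)→2850, (D,nl)→22650 …(+1); best=1650 via (D,nl_idx)
  {BC}: card=3750; try (B,hash)→1700, (C,merge)→2250, (B,merge)→2300, (C,hash)→2600, (B,nl_idx)→4950, (C,nl)→15100 …(+1); best=1700 via (B,hash)
  {ACD}: card=8000; try (A,hash)→3070, (A,merge)→5290, (D,hash)→7820, (A,nl)→25650, (D,nl_idx)→41420, (D,merge)→54770 …(+1); best=3070 via (A,hash)
  {ABC}: card=100000; try (A,hash)→6570, (B,hash)→6820, (A,merge)→51090, (B,merge)→54220, (B,nl_idx)→129420, (A,nl)→301700 …(+1); best=6570 via (A,hash)
  {BCD}: card=7500; try (B,hash)→3350, (B,merge)→5450, (D,hash)→7850, (B,nl_idx)→11250, (B,nl)→31650, (D,nl_idx)→39200 …(+2); best=3350 via (B,hash)
  {ABCD}: card=200000; try (A,hash)→11970, (B,hash)→12470, (D,hash)→108970, (A,merge)→108990, (B,merge)→115870, (B,nl_idx)→259070 …(+5); best=11970 via (A,hash)

11970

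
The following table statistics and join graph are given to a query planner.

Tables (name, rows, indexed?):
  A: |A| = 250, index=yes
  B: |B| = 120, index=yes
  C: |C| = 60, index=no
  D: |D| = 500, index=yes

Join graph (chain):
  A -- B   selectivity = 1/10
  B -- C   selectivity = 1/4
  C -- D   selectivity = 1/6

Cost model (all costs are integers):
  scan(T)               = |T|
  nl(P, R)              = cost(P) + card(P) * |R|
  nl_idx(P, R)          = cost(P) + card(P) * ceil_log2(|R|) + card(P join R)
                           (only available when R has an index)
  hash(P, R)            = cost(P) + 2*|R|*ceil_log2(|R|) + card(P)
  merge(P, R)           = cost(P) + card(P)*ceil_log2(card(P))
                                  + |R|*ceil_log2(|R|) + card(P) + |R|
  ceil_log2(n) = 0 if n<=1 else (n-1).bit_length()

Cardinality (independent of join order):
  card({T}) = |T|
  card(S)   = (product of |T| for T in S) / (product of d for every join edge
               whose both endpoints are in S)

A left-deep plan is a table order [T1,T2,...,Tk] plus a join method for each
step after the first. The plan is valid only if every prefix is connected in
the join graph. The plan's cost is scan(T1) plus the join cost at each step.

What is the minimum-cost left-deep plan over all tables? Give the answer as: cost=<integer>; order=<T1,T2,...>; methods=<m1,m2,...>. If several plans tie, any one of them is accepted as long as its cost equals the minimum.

Selinger DP (subsets sized 1..n):
  {A}: scan cost=250, card=250
  {B}: scan cost=120, card=120
  {C}: scan cost=60, card=60
  {D}: scan cost=500, card=500
  {AB}: card=3000; try (B,hash)→2180, (A,merge)→3330, (B,merge)→3460, (A,nl_idx)→4080, (A,hash)→4240, (B,nl_idx)→5000 …(+2); best=2180 via (B,hash)
  {BC}: card=1800; try (C,hash)→960, (B,merge)→1440, (C,merge)→1500, (B,hash)→1800, (B,nl_idx)→2280, (B,nl)→7260 …(+1); best=960 via (C,hash)
  {CD}: card=5000; try (C,hash)→1720, (D,merge)→5480, (D,nl_idx)→5600, (C,merge)→5920, (D,hash)→9120, (D,nl)→30060 …(+1); best=1720 via (C,hash)
  {ABC}: card=45000; try (C,hash)→5900, (A,hash)→6760, (A,merge)→24810, (C,merge)→41600, (A,nl_idx)→60360, (C,nl)→182180 …(+1); best=5900 via (C,hash)
  {BCD}: card=150000; try (B,hash)→8400, (D,hash)→11760, (D,merge)→27560, (B,merge)→72680, (D,nl_idx)→167160, (B,nl_idx)→186720 …(+2); best=8400 via (B,hash)
  {ABCD}: card=3750000; try (D,hash)→59900, (A,hash)→162400, (D,merge)→775900, (A,merge)→2860650, (D,nl_idx)→4160900, (A,nl_idx)→4958400 …(+2); best=59900 via (D,hash)

cost=59900; order=A,B,C,D; methods=hash,hash,hash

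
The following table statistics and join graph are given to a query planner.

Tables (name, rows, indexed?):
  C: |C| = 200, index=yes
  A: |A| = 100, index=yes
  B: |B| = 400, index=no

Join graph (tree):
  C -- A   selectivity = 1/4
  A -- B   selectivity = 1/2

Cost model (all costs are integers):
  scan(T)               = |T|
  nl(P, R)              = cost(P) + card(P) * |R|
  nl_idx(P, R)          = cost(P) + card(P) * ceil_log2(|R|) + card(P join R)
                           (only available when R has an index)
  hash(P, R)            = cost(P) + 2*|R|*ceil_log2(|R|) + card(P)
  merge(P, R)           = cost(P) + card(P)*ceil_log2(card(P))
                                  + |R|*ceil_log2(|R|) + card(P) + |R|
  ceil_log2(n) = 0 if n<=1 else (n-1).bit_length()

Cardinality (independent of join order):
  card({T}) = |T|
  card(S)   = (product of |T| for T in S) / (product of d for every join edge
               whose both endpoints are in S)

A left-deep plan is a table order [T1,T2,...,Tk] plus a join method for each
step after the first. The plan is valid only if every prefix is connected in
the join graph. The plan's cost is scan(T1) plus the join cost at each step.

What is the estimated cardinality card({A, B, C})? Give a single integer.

1000000

Tables in S: A(100), B(400), C(200)
Edges inside S: C-A(d=4), A-B(d=2)
numerator = 100 * 400 * 200 = 8000000
denominator = 4 * 2 = 8
card(S) = 8000000 / 8 = 1000000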